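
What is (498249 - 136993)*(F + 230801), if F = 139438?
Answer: 133751060184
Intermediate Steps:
(498249 - 136993)*(F + 230801) = (498249 - 136993)*(139438 + 230801) = 361256*370239 = 133751060184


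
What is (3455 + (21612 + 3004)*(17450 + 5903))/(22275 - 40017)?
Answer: -191620301/5914 ≈ -32401.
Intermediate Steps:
(3455 + (21612 + 3004)*(17450 + 5903))/(22275 - 40017) = (3455 + 24616*23353)/(-17742) = (3455 + 574857448)*(-1/17742) = 574860903*(-1/17742) = -191620301/5914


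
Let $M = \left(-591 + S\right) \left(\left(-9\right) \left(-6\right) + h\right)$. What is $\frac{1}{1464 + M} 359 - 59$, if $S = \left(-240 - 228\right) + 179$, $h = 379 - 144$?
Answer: $- \frac{14918863}{252856} \approx -59.001$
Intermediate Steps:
$h = 235$
$S = -289$ ($S = -468 + 179 = -289$)
$M = -254320$ ($M = \left(-591 - 289\right) \left(\left(-9\right) \left(-6\right) + 235\right) = - 880 \left(54 + 235\right) = \left(-880\right) 289 = -254320$)
$\frac{1}{1464 + M} 359 - 59 = \frac{1}{1464 - 254320} \cdot 359 - 59 = \frac{1}{-252856} \cdot 359 - 59 = \left(- \frac{1}{252856}\right) 359 - 59 = - \frac{359}{252856} - 59 = - \frac{14918863}{252856}$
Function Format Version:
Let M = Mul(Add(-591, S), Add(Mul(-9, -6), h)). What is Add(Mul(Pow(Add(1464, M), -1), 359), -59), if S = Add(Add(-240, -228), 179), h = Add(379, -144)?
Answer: Rational(-14918863, 252856) ≈ -59.001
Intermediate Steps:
h = 235
S = -289 (S = Add(-468, 179) = -289)
M = -254320 (M = Mul(Add(-591, -289), Add(Mul(-9, -6), 235)) = Mul(-880, Add(54, 235)) = Mul(-880, 289) = -254320)
Add(Mul(Pow(Add(1464, M), -1), 359), -59) = Add(Mul(Pow(Add(1464, -254320), -1), 359), -59) = Add(Mul(Pow(-252856, -1), 359), -59) = Add(Mul(Rational(-1, 252856), 359), -59) = Add(Rational(-359, 252856), -59) = Rational(-14918863, 252856)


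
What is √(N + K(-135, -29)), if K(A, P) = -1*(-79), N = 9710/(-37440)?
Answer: √7664930/312 ≈ 8.8736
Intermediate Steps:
N = -971/3744 (N = 9710*(-1/37440) = -971/3744 ≈ -0.25935)
K(A, P) = 79
√(N + K(-135, -29)) = √(-971/3744 + 79) = √(294805/3744) = √7664930/312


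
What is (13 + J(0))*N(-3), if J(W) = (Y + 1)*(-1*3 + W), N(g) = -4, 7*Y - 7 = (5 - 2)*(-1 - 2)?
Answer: -304/7 ≈ -43.429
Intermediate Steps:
Y = -2/7 (Y = 1 + ((5 - 2)*(-1 - 2))/7 = 1 + (3*(-3))/7 = 1 + (1/7)*(-9) = 1 - 9/7 = -2/7 ≈ -0.28571)
J(W) = -15/7 + 5*W/7 (J(W) = (-2/7 + 1)*(-1*3 + W) = 5*(-3 + W)/7 = -15/7 + 5*W/7)
(13 + J(0))*N(-3) = (13 + (-15/7 + (5/7)*0))*(-4) = (13 + (-15/7 + 0))*(-4) = (13 - 15/7)*(-4) = (76/7)*(-4) = -304/7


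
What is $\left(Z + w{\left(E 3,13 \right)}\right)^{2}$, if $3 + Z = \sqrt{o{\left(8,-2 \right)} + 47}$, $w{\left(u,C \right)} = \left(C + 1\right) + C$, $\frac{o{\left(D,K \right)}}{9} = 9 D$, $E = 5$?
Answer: $\left(24 + \sqrt{695}\right)^{2} \approx 2536.4$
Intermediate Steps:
$o{\left(D,K \right)} = 81 D$ ($o{\left(D,K \right)} = 9 \cdot 9 D = 81 D$)
$w{\left(u,C \right)} = 1 + 2 C$ ($w{\left(u,C \right)} = \left(1 + C\right) + C = 1 + 2 C$)
$Z = -3 + \sqrt{695}$ ($Z = -3 + \sqrt{81 \cdot 8 + 47} = -3 + \sqrt{648 + 47} = -3 + \sqrt{695} \approx 23.363$)
$\left(Z + w{\left(E 3,13 \right)}\right)^{2} = \left(\left(-3 + \sqrt{695}\right) + \left(1 + 2 \cdot 13\right)\right)^{2} = \left(\left(-3 + \sqrt{695}\right) + \left(1 + 26\right)\right)^{2} = \left(\left(-3 + \sqrt{695}\right) + 27\right)^{2} = \left(24 + \sqrt{695}\right)^{2}$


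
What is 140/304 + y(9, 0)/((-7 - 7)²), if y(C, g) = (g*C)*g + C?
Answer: 943/1862 ≈ 0.50644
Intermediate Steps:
y(C, g) = C + C*g² (y(C, g) = (C*g)*g + C = C*g² + C = C + C*g²)
140/304 + y(9, 0)/((-7 - 7)²) = 140/304 + (9*(1 + 0²))/((-7 - 7)²) = 140*(1/304) + (9*(1 + 0))/((-14)²) = 35/76 + (9*1)/196 = 35/76 + 9*(1/196) = 35/76 + 9/196 = 943/1862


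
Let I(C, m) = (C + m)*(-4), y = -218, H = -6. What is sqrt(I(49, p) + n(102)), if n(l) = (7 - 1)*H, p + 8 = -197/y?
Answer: 9*I*sqrt(29866)/109 ≈ 14.269*I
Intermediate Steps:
p = -1547/218 (p = -8 - 197/(-218) = -8 - 197*(-1/218) = -8 + 197/218 = -1547/218 ≈ -7.0963)
n(l) = -36 (n(l) = (7 - 1)*(-6) = 6*(-6) = -36)
I(C, m) = -4*C - 4*m
sqrt(I(49, p) + n(102)) = sqrt((-4*49 - 4*(-1547/218)) - 36) = sqrt((-196 + 3094/109) - 36) = sqrt(-18270/109 - 36) = sqrt(-22194/109) = 9*I*sqrt(29866)/109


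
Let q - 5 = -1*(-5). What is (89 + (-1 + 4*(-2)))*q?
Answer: 800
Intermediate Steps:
q = 10 (q = 5 - 1*(-5) = 5 + 5 = 10)
(89 + (-1 + 4*(-2)))*q = (89 + (-1 + 4*(-2)))*10 = (89 + (-1 - 8))*10 = (89 - 9)*10 = 80*10 = 800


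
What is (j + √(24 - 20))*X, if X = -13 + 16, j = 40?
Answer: 126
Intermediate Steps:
X = 3
(j + √(24 - 20))*X = (40 + √(24 - 20))*3 = (40 + √4)*3 = (40 + 2)*3 = 42*3 = 126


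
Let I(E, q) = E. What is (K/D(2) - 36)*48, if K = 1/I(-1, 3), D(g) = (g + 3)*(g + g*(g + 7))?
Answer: -43212/25 ≈ -1728.5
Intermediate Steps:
D(g) = (3 + g)*(g + g*(7 + g))
K = -1 (K = 1/(-1) = -1)
(K/D(2) - 36)*48 = (-1/(2*(24 + 2² + 11*2)) - 36)*48 = (-1/(2*(24 + 4 + 22)) - 36)*48 = (-1/(2*50) - 36)*48 = (-1/100 - 36)*48 = -3601/100*48 = -43212/25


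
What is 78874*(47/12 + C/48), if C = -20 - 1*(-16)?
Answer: 907051/3 ≈ 3.0235e+5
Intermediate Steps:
C = -4 (C = -20 + 16 = -4)
78874*(47/12 + C/48) = 78874*(47/12 - 4/48) = 78874*(47*(1/12) - 4*1/48) = 78874*(47/12 - 1/12) = 78874*(23/6) = 907051/3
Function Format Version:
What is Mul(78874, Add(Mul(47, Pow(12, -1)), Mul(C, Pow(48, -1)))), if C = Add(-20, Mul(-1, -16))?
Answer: Rational(907051, 3) ≈ 3.0235e+5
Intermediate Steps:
C = -4 (C = Add(-20, 16) = -4)
Mul(78874, Add(Mul(47, Pow(12, -1)), Mul(C, Pow(48, -1)))) = Mul(78874, Add(Mul(47, Pow(12, -1)), Mul(-4, Pow(48, -1)))) = Mul(78874, Add(Mul(47, Rational(1, 12)), Mul(-4, Rational(1, 48)))) = Mul(78874, Add(Rational(47, 12), Rational(-1, 12))) = Mul(78874, Rational(23, 6)) = Rational(907051, 3)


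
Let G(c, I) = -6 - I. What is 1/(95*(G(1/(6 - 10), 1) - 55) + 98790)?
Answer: 1/92900 ≈ 1.0764e-5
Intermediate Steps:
1/(95*(G(1/(6 - 10), 1) - 55) + 98790) = 1/(95*((-6 - 1*1) - 55) + 98790) = 1/(95*((-6 - 1) - 55) + 98790) = 1/(95*(-7 - 55) + 98790) = 1/(95*(-62) + 98790) = 1/(-5890 + 98790) = 1/92900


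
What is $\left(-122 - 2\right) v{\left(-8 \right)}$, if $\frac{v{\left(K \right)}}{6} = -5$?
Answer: $3720$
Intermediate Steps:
$v{\left(K \right)} = -30$ ($v{\left(K \right)} = 6 \left(-5\right) = -30$)
$\left(-122 - 2\right) v{\left(-8 \right)} = \left(-122 - 2\right) \left(-30\right) = \left(-124\right) \left(-30\right) = 3720$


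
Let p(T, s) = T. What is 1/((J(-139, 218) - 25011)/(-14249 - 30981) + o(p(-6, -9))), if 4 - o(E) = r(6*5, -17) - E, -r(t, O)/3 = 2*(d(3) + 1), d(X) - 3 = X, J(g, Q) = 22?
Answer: 45230/1834189 ≈ 0.024659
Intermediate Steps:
d(X) = 3 + X
r(t, O) = -42 (r(t, O) = -6*((3 + 3) + 1) = -6*(6 + 1) = -6*7 = -3*14 = -42)
o(E) = 46 + E (o(E) = 4 - (-42 - E) = 4 + (42 + E) = 46 + E)
1/((J(-139, 218) - 25011)/(-14249 - 30981) + o(p(-6, -9))) = 1/((22 - 25011)/(-14249 - 30981) + (46 - 6)) = 1/(-24989/(-45230) + 40) = 1/(-24989*(-1/45230) + 40) = 1/(24989/45230 + 40) = 1/(1834189/45230) = 45230/1834189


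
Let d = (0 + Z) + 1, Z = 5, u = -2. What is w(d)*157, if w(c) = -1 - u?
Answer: 157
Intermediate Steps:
d = 6 (d = (0 + 5) + 1 = 5 + 1 = 6)
w(c) = 1 (w(c) = -1 - 1*(-2) = -1 + 2 = 1)
w(d)*157 = 1*157 = 157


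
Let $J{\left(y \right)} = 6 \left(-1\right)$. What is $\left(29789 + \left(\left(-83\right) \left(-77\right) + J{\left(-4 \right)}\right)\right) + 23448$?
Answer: $59622$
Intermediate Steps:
$J{\left(y \right)} = -6$
$\left(29789 + \left(\left(-83\right) \left(-77\right) + J{\left(-4 \right)}\right)\right) + 23448 = \left(29789 - -6385\right) + 23448 = \left(29789 + \left(6391 - 6\right)\right) + 23448 = \left(29789 + 6385\right) + 23448 = 36174 + 23448 = 59622$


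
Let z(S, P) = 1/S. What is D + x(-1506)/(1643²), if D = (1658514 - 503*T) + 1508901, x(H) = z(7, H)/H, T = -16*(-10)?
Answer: 87846734778707729/28457591358 ≈ 3.0869e+6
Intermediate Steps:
T = 160
x(H) = 1/(7*H)
D = 3086935 (D = (1658514 - 503*160) + 1508901 = (1658514 - 80480) + 1508901 = 1578034 + 1508901 = 3086935)
D + x(-1506)/(1643²) = 3086935 + ((⅐)/(-1506))/(1643²) = 3086935 + ((⅐)*(-1/1506))/2699449 = 3086935 - 1/10542*1/2699449 = 3086935 - 1/28457591358 = 87846734778707729/28457591358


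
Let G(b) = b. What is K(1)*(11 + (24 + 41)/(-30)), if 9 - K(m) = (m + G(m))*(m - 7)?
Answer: 371/2 ≈ 185.50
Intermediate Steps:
K(m) = 9 - 2*m*(-7 + m) (K(m) = 9 - (m + m)*(m - 7) = 9 - 2*m*(-7 + m))
K(1)*(11 + (24 + 41)/(-30)) = (9 - 2*1**2 + 14*1)*(11 + (24 + 41)/(-30)) = (9 - 2*1 + 14)*(11 + 65*(-1/30)) = (9 - 2 + 14)*(11 - 13/6) = 21*(53/6) = 371/2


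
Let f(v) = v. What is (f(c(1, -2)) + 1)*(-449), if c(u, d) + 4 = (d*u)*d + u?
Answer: -898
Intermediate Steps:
c(u, d) = -4 + u + u*d² (c(u, d) = -4 + ((d*u)*d + u) = -4 + (u*d² + u) = -4 + (u + u*d²) = -4 + u + u*d²)
(f(c(1, -2)) + 1)*(-449) = ((-4 + 1 + 1*(-2)²) + 1)*(-449) = ((-4 + 1 + 1*4) + 1)*(-449) = ((-4 + 1 + 4) + 1)*(-449) = (1 + 1)*(-449) = 2*(-449) = -898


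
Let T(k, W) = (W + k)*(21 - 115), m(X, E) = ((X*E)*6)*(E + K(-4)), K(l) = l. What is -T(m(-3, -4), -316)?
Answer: -83848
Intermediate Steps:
m(X, E) = 6*E*X*(-4 + E) (m(X, E) = ((X*E)*6)*(E - 4) = ((E*X)*6)*(-4 + E) = (6*E*X)*(-4 + E) = 6*E*X*(-4 + E))
T(k, W) = -94*W - 94*k (T(k, W) = (W + k)*(-94) = -94*W - 94*k)
-T(m(-3, -4), -316) = -(-94*(-316) - 564*(-4)*(-3)*(-4 - 4)) = -(29704 - 564*(-4)*(-3)*(-8)) = -(29704 - 94*(-576)) = -(29704 + 54144) = -1*83848 = -83848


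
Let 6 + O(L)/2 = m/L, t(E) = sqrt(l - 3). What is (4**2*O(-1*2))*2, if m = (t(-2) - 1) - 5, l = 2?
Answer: -192 - 32*I ≈ -192.0 - 32.0*I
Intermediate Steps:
t(E) = I (t(E) = sqrt(2 - 3) = sqrt(-1) = I)
m = -6 + I (m = (I - 1) - 5 = (-1 + I) - 5 = -6 + I ≈ -6.0 + 1.0*I)
O(L) = -12 + 2*(-6 + I)/L (O(L) = -12 + 2*((-6 + I)/L) = -12 + 2*(-6 + I)/L)
(4**2*O(-1*2))*2 = (4**2*(2*(-6 + I - (-6)*2)/((-1*2))))*2 = (16*(2*(-6 + I - 6*(-2))/(-2)))*2 = (16*(2*(-1/2)*(-6 + I + 12)))*2 = (16*(2*(-1/2)*(6 + I)))*2 = (16*(-6 - I))*2 = (-96 - 16*I)*2 = -192 - 32*I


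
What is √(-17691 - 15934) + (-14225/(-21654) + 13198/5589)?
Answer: 13529371/4482378 + 5*I*√1345 ≈ 3.0183 + 183.37*I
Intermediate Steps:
√(-17691 - 15934) + (-14225/(-21654) + 13198/5589) = √(-33625) + (-14225*(-1/21654) + 13198*(1/5589)) = 5*I*√1345 + (14225/21654 + 13198/5589) = 5*I*√1345 + 13529371/4482378 = 13529371/4482378 + 5*I*√1345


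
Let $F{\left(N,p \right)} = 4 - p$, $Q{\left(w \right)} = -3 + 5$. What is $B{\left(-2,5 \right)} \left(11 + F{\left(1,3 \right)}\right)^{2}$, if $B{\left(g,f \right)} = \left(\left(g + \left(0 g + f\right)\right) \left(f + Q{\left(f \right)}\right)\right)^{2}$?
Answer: $63504$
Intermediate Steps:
$Q{\left(w \right)} = 2$
$B{\left(g,f \right)} = \left(2 + f\right)^{2} \left(f + g\right)^{2}$ ($B{\left(g,f \right)} = \left(\left(g + \left(0 g + f\right)\right) \left(f + 2\right)\right)^{2} = \left(\left(g + \left(0 + f\right)\right) \left(2 + f\right)\right)^{2} = \left(\left(g + f\right) \left(2 + f\right)\right)^{2} = \left(\left(f + g\right) \left(2 + f\right)\right)^{2} = \left(\left(2 + f\right) \left(f + g\right)\right)^{2} = \left(2 + f\right)^{2} \left(f + g\right)^{2}$)
$B{\left(-2,5 \right)} \left(11 + F{\left(1,3 \right)}\right)^{2} = \left(2 + 5\right)^{2} \left(5 - 2\right)^{2} \left(11 + \left(4 - 3\right)\right)^{2} = 7^{2} \cdot 3^{2} \left(11 + \left(4 - 3\right)\right)^{2} = 49 \cdot 9 \left(11 + 1\right)^{2} = 441 \cdot 12^{2} = 441 \cdot 144 = 63504$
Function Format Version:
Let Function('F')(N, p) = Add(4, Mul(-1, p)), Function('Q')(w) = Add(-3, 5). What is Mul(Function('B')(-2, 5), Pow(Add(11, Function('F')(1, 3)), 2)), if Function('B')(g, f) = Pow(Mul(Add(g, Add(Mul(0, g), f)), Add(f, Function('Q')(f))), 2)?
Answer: 63504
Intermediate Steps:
Function('Q')(w) = 2
Function('B')(g, f) = Mul(Pow(Add(2, f), 2), Pow(Add(f, g), 2)) (Function('B')(g, f) = Pow(Mul(Add(g, Add(Mul(0, g), f)), Add(f, 2)), 2) = Pow(Mul(Add(g, Add(0, f)), Add(2, f)), 2) = Pow(Mul(Add(g, f), Add(2, f)), 2) = Pow(Mul(Add(f, g), Add(2, f)), 2) = Pow(Mul(Add(2, f), Add(f, g)), 2) = Mul(Pow(Add(2, f), 2), Pow(Add(f, g), 2)))
Mul(Function('B')(-2, 5), Pow(Add(11, Function('F')(1, 3)), 2)) = Mul(Mul(Pow(Add(2, 5), 2), Pow(Add(5, -2), 2)), Pow(Add(11, Add(4, Mul(-1, 3))), 2)) = Mul(Mul(Pow(7, 2), Pow(3, 2)), Pow(Add(11, Add(4, -3)), 2)) = Mul(Mul(49, 9), Pow(Add(11, 1), 2)) = Mul(441, Pow(12, 2)) = Mul(441, 144) = 63504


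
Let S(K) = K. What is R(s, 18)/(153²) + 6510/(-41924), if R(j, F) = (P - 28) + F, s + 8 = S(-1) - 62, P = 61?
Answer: -1473083/9621558 ≈ -0.15310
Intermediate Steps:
s = -71 (s = -8 + (-1 - 62) = -8 - 63 = -71)
R(j, F) = 33 + F (R(j, F) = (61 - 28) + F = 33 + F)
R(s, 18)/(153²) + 6510/(-41924) = (33 + 18)/(153²) + 6510/(-41924) = 51/23409 + 6510*(-1/41924) = 51*(1/23409) - 3255/20962 = 1/459 - 3255/20962 = -1473083/9621558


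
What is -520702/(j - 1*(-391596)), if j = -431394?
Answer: 260351/19899 ≈ 13.084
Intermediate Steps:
-520702/(j - 1*(-391596)) = -520702/(-431394 - 1*(-391596)) = -520702/(-431394 + 391596) = -520702/(-39798) = -520702*(-1/39798) = 260351/19899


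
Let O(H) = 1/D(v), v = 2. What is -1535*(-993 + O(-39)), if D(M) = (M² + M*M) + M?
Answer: 3048203/2 ≈ 1.5241e+6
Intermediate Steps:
D(M) = M + 2*M² (D(M) = (M² + M²) + M = 2*M² + M = M + 2*M²)
O(H) = ⅒ (O(H) = 1/(2*(1 + 2*2)) = 1/(2*(1 + 4)) = 1/(2*5) = 1/10 = ⅒)
-1535*(-993 + O(-39)) = -1535*(-993 + ⅒) = -1535*(-9929/10) = 3048203/2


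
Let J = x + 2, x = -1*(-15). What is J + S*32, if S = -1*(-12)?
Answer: 401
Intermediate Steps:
x = 15
S = 12
J = 17 (J = 15 + 2 = 17)
J + S*32 = 17 + 12*32 = 17 + 384 = 401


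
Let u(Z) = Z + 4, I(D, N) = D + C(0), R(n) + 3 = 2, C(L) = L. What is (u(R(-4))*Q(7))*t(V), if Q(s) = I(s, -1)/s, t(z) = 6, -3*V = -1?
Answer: 18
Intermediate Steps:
V = ⅓ (V = -⅓*(-1) = ⅓ ≈ 0.33333)
R(n) = -1 (R(n) = -3 + 2 = -1)
I(D, N) = D (I(D, N) = D + 0 = D)
Q(s) = 1 (Q(s) = s/s = 1)
u(Z) = 4 + Z
(u(R(-4))*Q(7))*t(V) = ((4 - 1)*1)*6 = (3*1)*6 = 3*6 = 18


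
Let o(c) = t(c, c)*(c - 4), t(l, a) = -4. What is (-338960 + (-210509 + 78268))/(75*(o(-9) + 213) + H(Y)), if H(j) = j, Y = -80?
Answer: -471201/19795 ≈ -23.804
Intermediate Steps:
o(c) = 16 - 4*c (o(c) = -4*(c - 4) = -4*(-4 + c) = 16 - 4*c)
(-338960 + (-210509 + 78268))/(75*(o(-9) + 213) + H(Y)) = (-338960 + (-210509 + 78268))/(75*((16 - 4*(-9)) + 213) - 80) = (-338960 - 132241)/(75*((16 + 36) + 213) - 80) = -471201/(75*(52 + 213) - 80) = -471201/(75*265 - 80) = -471201/(19875 - 80) = -471201/19795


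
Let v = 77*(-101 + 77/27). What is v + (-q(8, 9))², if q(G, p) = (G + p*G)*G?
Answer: 10855150/27 ≈ 4.0204e+5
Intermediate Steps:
v = -204050/27 (v = 77*(-101 + 77*(1/27)) = 77*(-101 + 77/27) = 77*(-2650/27) = -204050/27 ≈ -7557.4)
q(G, p) = G*(G + G*p) (q(G, p) = (G + G*p)*G = G*(G + G*p))
v + (-q(8, 9))² = -204050/27 + (-8²*(1 + 9))² = -204050/27 + (-64*10)² = -204050/27 + (-1*640)² = -204050/27 + (-640)² = -204050/27 + 409600 = 10855150/27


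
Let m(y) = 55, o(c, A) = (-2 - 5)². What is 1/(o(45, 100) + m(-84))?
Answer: 1/104 ≈ 0.0096154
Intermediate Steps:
o(c, A) = 49 (o(c, A) = (-7)² = 49)
1/(o(45, 100) + m(-84)) = 1/(49 + 55) = 1/104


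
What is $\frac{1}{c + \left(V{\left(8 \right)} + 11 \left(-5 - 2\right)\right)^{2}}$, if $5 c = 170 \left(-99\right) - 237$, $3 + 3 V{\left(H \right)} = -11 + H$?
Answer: $\frac{5}{14138} \approx 0.00035366$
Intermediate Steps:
$V{\left(H \right)} = - \frac{14}{3} + \frac{H}{3}$ ($V{\left(H \right)} = -1 + \frac{-11 + H}{3} = -1 + \left(- \frac{11}{3} + \frac{H}{3}\right) = - \frac{14}{3} + \frac{H}{3}$)
$c = - \frac{17067}{5}$ ($c = \frac{170 \left(-99\right) - 237}{5} = \frac{-16830 - 237}{5} = \frac{1}{5} \left(-17067\right) = - \frac{17067}{5} \approx -3413.4$)
$\frac{1}{c + \left(V{\left(8 \right)} + 11 \left(-5 - 2\right)\right)^{2}} = \frac{1}{- \frac{17067}{5} + \left(\left(- \frac{14}{3} + \frac{1}{3} \cdot 8\right) + 11 \left(-5 - 2\right)\right)^{2}} = \frac{1}{- \frac{17067}{5} + \left(\left(- \frac{14}{3} + \frac{8}{3}\right) + 11 \left(-7\right)\right)^{2}} = \frac{1}{- \frac{17067}{5} + \left(-2 - 77\right)^{2}} = \frac{1}{- \frac{17067}{5} + \left(-79\right)^{2}} = \frac{1}{- \frac{17067}{5} + 6241} = \frac{1}{\frac{14138}{5}} = \frac{5}{14138}$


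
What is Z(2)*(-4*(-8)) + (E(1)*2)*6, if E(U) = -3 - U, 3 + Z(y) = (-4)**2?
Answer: 368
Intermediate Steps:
Z(y) = 13 (Z(y) = -3 + (-4)**2 = -3 + 16 = 13)
Z(2)*(-4*(-8)) + (E(1)*2)*6 = 13*(-4*(-8)) + ((-3 - 1*1)*2)*6 = 13*32 + ((-3 - 1)*2)*6 = 416 - 4*2*6 = 416 - 8*6 = 416 - 48 = 368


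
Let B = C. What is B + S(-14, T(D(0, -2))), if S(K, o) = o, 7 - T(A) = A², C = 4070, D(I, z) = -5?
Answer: 4052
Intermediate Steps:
B = 4070
T(A) = 7 - A²
B + S(-14, T(D(0, -2))) = 4070 + (7 - 1*(-5)²) = 4070 + (7 - 1*25) = 4070 + (7 - 25) = 4070 - 18 = 4052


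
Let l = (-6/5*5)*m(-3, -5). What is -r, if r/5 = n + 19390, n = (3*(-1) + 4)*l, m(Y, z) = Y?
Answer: -97040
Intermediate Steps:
l = 18 (l = (-6/5*5)*(-3) = (-6*⅕*5)*(-3) = -6/5*5*(-3) = -6*(-3) = 18)
n = 18 (n = (3*(-1) + 4)*18 = (-3 + 4)*18 = 1*18 = 18)
r = 97040 (r = 5*(18 + 19390) = 5*19408 = 97040)
-r = -1*97040 = -97040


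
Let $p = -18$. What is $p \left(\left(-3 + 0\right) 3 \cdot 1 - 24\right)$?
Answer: $594$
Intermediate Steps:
$p \left(\left(-3 + 0\right) 3 \cdot 1 - 24\right) = - 18 \left(\left(-3 + 0\right) 3 \cdot 1 - 24\right) = - 18 \left(\left(-3\right) 3 \cdot 1 - 24\right) = - 18 \left(\left(-9\right) 1 - 24\right) = - 18 \left(-9 - 24\right) = \left(-18\right) \left(-33\right) = 594$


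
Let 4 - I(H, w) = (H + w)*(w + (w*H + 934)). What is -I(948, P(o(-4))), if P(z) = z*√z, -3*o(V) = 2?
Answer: 23898964/27 - 1801172*I*√6/9 ≈ 8.8515e+5 - 4.9022e+5*I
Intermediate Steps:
o(V) = -⅔ (o(V) = -⅓*2 = -⅔)
P(z) = z^(3/2)
I(H, w) = 4 - (H + w)*(934 + w + H*w) (I(H, w) = 4 - (H + w)*(w + (w*H + 934)) = 4 - (H + w)*(w + (H*w + 934)) = 4 - (H + w)*(w + (934 + H*w)) = 4 - (H + w)*(934 + w + H*w))
-I(948, P(o(-4))) = -(4 - ((-⅔)^(3/2))² - 934*948 - (-1868)*I*√6/9 - 1*948*(-⅔)^(3/2) - 1*948*((-⅔)^(3/2))² - 1*(-⅔)^(3/2)*948²) = -(4 - (-2*I*√6/9)² - 885432 - (-1868)*I*√6/9 - 1*948*(-2*I*√6/9) - 1*948*(-2*I*√6/9)² - 1*(-2*I*√6/9)*898704) = -(4 - 1*(-8/27) - 885432 + 1868*I*√6/9 + 632*I*√6/3 - 1*948*(-8/27) + 199712*I*√6) = -(4 + 8/27 - 885432 + 1868*I*√6/9 + 632*I*√6/3 + 2528/9 + 199712*I*√6) = -(-23898964/27 + 1801172*I*√6/9) = 23898964/27 - 1801172*I*√6/9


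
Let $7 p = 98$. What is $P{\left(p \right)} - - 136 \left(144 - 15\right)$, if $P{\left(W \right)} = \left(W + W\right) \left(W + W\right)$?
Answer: $18328$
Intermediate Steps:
$p = 14$ ($p = \frac{1}{7} \cdot 98 = 14$)
$P{\left(W \right)} = 4 W^{2}$ ($P{\left(W \right)} = 2 W 2 W = 4 W^{2}$)
$P{\left(p \right)} - - 136 \left(144 - 15\right) = 4 \cdot 14^{2} - - 136 \left(144 - 15\right) = 4 \cdot 196 - - 136 \left(144 - 15\right) = 784 - \left(-136\right) 129 = 784 - -17544 = 784 + 17544 = 18328$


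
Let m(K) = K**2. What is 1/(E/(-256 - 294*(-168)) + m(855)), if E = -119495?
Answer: 49136/35919524905 ≈ 1.3679e-6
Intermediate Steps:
1/(E/(-256 - 294*(-168)) + m(855)) = 1/(-119495/(-256 - 294*(-168)) + 855**2) = 1/(-119495/(-256 + 49392) + 731025) = 1/(-119495/49136 + 731025) = 1/(35919524905/49136) = 49136/35919524905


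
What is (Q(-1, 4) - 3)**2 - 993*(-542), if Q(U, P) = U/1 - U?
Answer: 538215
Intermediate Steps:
Q(U, P) = 0 (Q(U, P) = U*1 - U = U - U = 0)
(Q(-1, 4) - 3)**2 - 993*(-542) = (0 - 3)**2 - 993*(-542) = (-3)**2 + 538206 = 9 + 538206 = 538215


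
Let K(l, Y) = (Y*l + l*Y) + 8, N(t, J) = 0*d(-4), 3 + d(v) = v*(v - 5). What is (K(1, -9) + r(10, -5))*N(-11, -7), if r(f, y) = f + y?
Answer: 0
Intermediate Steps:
d(v) = -3 + v*(-5 + v) (d(v) = -3 + v*(v - 5) = -3 + v*(-5 + v))
N(t, J) = 0 (N(t, J) = 0*(-3 + (-4)**2 - 5*(-4)) = 0*(-3 + 16 + 20) = 0*33 = 0)
K(l, Y) = 8 + 2*Y*l (K(l, Y) = (Y*l + Y*l) + 8 = 2*Y*l + 8 = 8 + 2*Y*l)
(K(1, -9) + r(10, -5))*N(-11, -7) = ((8 + 2*(-9)*1) + (10 - 5))*0 = ((8 - 18) + 5)*0 = (-10 + 5)*0 = -5*0 = 0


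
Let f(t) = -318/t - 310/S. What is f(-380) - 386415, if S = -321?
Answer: -23567340911/60990 ≈ -3.8641e+5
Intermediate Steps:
f(t) = 310/321 - 318/t (f(t) = -318/t - 310/(-321) = -318/t - 310*(-1/321) = -318/t + 310/321 = 310/321 - 318/t)
f(-380) - 386415 = (310/321 - 318/(-380)) - 386415 = (310/321 - 318*(-1/380)) - 386415 = (310/321 + 159/190) - 386415 = 109939/60990 - 386415 = -23567340911/60990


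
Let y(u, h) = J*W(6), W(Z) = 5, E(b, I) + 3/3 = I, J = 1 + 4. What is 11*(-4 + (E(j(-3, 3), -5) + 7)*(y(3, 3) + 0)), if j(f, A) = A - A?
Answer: 231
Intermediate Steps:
J = 5
j(f, A) = 0
E(b, I) = -1 + I
y(u, h) = 25 (y(u, h) = 5*5 = 25)
11*(-4 + (E(j(-3, 3), -5) + 7)*(y(3, 3) + 0)) = 11*(-4 + ((-1 - 5) + 7)*(25 + 0)) = 11*(-4 + (-6 + 7)*25) = 11*(-4 + 1*25) = 11*(-4 + 25) = 11*21 = 231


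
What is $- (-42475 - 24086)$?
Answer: $66561$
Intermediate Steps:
$- (-42475 - 24086) = \left(-1\right) \left(-66561\right) = 66561$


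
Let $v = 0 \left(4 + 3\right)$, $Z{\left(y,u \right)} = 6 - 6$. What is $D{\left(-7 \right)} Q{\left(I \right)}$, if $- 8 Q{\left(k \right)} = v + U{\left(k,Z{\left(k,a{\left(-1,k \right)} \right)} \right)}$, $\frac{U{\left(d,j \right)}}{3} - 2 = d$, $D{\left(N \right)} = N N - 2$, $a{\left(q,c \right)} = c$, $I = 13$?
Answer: $- \frac{2115}{8} \approx -264.38$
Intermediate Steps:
$D{\left(N \right)} = -2 + N^{2}$ ($D{\left(N \right)} = N^{2} - 2 = -2 + N^{2}$)
$Z{\left(y,u \right)} = 0$ ($Z{\left(y,u \right)} = 6 - 6 = 0$)
$v = 0$ ($v = 0 \cdot 7 = 0$)
$U{\left(d,j \right)} = 6 + 3 d$
$Q{\left(k \right)} = - \frac{3}{4} - \frac{3 k}{8}$ ($Q{\left(k \right)} = - \frac{0 + \left(6 + 3 k\right)}{8} = - \frac{6 + 3 k}{8} = - \frac{3}{4} - \frac{3 k}{8}$)
$D{\left(-7 \right)} Q{\left(I \right)} = \left(-2 + \left(-7\right)^{2}\right) \left(- \frac{3}{4} - \frac{39}{8}\right) = \left(-2 + 49\right) \left(- \frac{3}{4} - \frac{39}{8}\right) = 47 \left(- \frac{45}{8}\right) = - \frac{2115}{8}$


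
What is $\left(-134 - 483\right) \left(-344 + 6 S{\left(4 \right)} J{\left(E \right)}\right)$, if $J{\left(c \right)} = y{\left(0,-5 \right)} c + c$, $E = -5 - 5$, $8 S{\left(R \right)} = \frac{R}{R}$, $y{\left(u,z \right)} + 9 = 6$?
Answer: $202993$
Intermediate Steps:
$y{\left(u,z \right)} = -3$ ($y{\left(u,z \right)} = -9 + 6 = -3$)
$S{\left(R \right)} = \frac{1}{8}$ ($S{\left(R \right)} = \frac{R \frac{1}{R}}{8} = \frac{1}{8} \cdot 1 = \frac{1}{8}$)
$E = -10$
$J{\left(c \right)} = - 2 c$ ($J{\left(c \right)} = - 3 c + c = - 2 c$)
$\left(-134 - 483\right) \left(-344 + 6 S{\left(4 \right)} J{\left(E \right)}\right) = \left(-134 - 483\right) \left(-344 + 6 \cdot \frac{1}{8} \left(\left(-2\right) \left(-10\right)\right)\right) = - 617 \left(-344 + \frac{3}{4} \cdot 20\right) = - 617 \left(-344 + 15\right) = \left(-617\right) \left(-329\right) = 202993$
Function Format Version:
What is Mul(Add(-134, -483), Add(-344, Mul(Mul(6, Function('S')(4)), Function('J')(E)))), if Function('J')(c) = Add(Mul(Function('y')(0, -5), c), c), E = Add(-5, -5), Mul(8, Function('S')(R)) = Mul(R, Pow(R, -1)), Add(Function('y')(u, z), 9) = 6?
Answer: 202993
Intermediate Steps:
Function('y')(u, z) = -3 (Function('y')(u, z) = Add(-9, 6) = -3)
Function('S')(R) = Rational(1, 8) (Function('S')(R) = Mul(Rational(1, 8), Mul(R, Pow(R, -1))) = Mul(Rational(1, 8), 1) = Rational(1, 8))
E = -10
Function('J')(c) = Mul(-2, c) (Function('J')(c) = Add(Mul(-3, c), c) = Mul(-2, c))
Mul(Add(-134, -483), Add(-344, Mul(Mul(6, Function('S')(4)), Function('J')(E)))) = Mul(Add(-134, -483), Add(-344, Mul(Mul(6, Rational(1, 8)), Mul(-2, -10)))) = Mul(-617, Add(-344, Mul(Rational(3, 4), 20))) = Mul(-617, Add(-344, 15)) = Mul(-617, -329) = 202993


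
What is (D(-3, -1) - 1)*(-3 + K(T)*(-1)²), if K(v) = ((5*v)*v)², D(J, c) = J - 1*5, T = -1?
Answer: -198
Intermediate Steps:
D(J, c) = -5 + J (D(J, c) = J - 5 = -5 + J)
K(v) = 25*v⁴ (K(v) = (5*v²)² = 25*v⁴)
(D(-3, -1) - 1)*(-3 + K(T)*(-1)²) = ((-5 - 3) - 1)*(-3 + (25*(-1)⁴)*(-1)²) = (-8 - 1)*(-3 + (25*1)*1) = -9*(-3 + 25*1) = -9*(-3 + 25) = -9*22 = -198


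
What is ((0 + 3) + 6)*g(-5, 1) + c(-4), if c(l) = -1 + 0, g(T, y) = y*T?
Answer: -46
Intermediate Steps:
g(T, y) = T*y
c(l) = -1
((0 + 3) + 6)*g(-5, 1) + c(-4) = ((0 + 3) + 6)*(-5*1) - 1 = (3 + 6)*(-5) - 1 = 9*(-5) - 1 = -45 - 1 = -46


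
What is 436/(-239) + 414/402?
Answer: -12721/16013 ≈ -0.79442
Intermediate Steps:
436/(-239) + 414/402 = 436*(-1/239) + 414*(1/402) = -436/239 + 69/67 = -12721/16013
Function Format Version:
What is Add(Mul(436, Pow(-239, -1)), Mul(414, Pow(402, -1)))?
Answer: Rational(-12721, 16013) ≈ -0.79442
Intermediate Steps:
Add(Mul(436, Pow(-239, -1)), Mul(414, Pow(402, -1))) = Add(Mul(436, Rational(-1, 239)), Mul(414, Rational(1, 402))) = Add(Rational(-436, 239), Rational(69, 67)) = Rational(-12721, 16013)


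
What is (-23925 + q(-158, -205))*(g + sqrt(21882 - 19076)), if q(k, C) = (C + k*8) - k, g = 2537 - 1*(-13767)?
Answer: -411447744 - 25236*sqrt(2806) ≈ -4.1278e+8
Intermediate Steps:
g = 16304 (g = 2537 + 13767 = 16304)
q(k, C) = C + 7*k (q(k, C) = (C + 8*k) - k = C + 7*k)
(-23925 + q(-158, -205))*(g + sqrt(21882 - 19076)) = (-23925 + (-205 + 7*(-158)))*(16304 + sqrt(21882 - 19076)) = (-23925 + (-205 - 1106))*(16304 + sqrt(2806)) = (-23925 - 1311)*(16304 + sqrt(2806)) = -25236*(16304 + sqrt(2806)) = -411447744 - 25236*sqrt(2806)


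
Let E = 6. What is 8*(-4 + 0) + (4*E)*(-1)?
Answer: -56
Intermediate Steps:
8*(-4 + 0) + (4*E)*(-1) = 8*(-4 + 0) + (4*6)*(-1) = 8*(-4) + 24*(-1) = -32 - 24 = -56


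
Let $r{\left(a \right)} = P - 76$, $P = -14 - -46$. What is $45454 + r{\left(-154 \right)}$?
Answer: $45410$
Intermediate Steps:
$P = 32$ ($P = -14 + 46 = 32$)
$r{\left(a \right)} = -44$ ($r{\left(a \right)} = 32 - 76 = -44$)
$45454 + r{\left(-154 \right)} = 45454 - 44 = 45410$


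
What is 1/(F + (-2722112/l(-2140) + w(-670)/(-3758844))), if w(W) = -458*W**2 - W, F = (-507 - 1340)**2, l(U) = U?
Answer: 1005490770/3431474258294021 ≈ 2.9302e-7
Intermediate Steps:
F = 3411409 (F = (-1847)**2 = 3411409)
w(W) = -W - 458*W**2
1/(F + (-2722112/l(-2140) + w(-670)/(-3758844))) = 1/(3411409 + (-2722112/(-2140) - 1*(-670)*(1 + 458*(-670))/(-3758844))) = 1/(3411409 + (-2722112*(-1/2140) - 1*(-670)*(1 - 306860)*(-1/3758844))) = 1/(3411409 + (680528/535 - 1*(-670)*(-306859)*(-1/3758844))) = 1/(3411409 + (680528/535 - 205595530*(-1/3758844))) = 1/(3411409 + (680528/535 + 102797765/1879422)) = 1/(3411409 + 1333996099091/1005490770) = 1/(3431474258294021/1005490770) = 1005490770/3431474258294021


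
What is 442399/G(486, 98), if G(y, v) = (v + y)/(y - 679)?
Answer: -85383007/584 ≈ -1.4620e+5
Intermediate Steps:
G(y, v) = (v + y)/(-679 + y)
442399/G(486, 98) = 442399/(((98 + 486)/(-679 + 486))) = 442399/((584/(-193))) = 442399/((-1/193*584)) = 442399/(-584/193) = 442399*(-193/584) = -85383007/584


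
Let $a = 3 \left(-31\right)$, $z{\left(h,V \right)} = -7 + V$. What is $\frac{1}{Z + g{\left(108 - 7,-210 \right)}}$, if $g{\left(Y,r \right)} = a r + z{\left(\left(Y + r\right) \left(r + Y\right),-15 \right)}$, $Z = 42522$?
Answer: $\frac{1}{62030} \approx 1.6121 \cdot 10^{-5}$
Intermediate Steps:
$a = -93$
$g{\left(Y,r \right)} = -22 - 93 r$ ($g{\left(Y,r \right)} = - 93 r - 22 = -22 - 93 r$)
$\frac{1}{Z + g{\left(108 - 7,-210 \right)}} = \frac{1}{42522 - -19508} = \frac{1}{42522 + \left(-22 + 19530\right)} = \frac{1}{42522 + 19508} = \frac{1}{62030}$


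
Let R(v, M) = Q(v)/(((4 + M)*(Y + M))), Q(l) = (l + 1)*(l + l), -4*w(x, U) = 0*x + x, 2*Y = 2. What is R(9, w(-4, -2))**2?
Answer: 324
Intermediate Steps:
Y = 1 (Y = (1/2)*2 = 1)
w(x, U) = -x/4 (w(x, U) = -(0*x + x)/4 = -(0 + x)/4 = -x/4)
Q(l) = 2*l*(1 + l) (Q(l) = (1 + l)*(2*l) = 2*l*(1 + l))
R(v, M) = 2*v*(1 + v)/((1 + M)*(4 + M)) (R(v, M) = (2*v*(1 + v))/(((4 + M)*(1 + M))) = (2*v*(1 + v))/(((1 + M)*(4 + M))) = (2*v*(1 + v))*(1/((1 + M)*(4 + M))) = 2*v*(1 + v)/((1 + M)*(4 + M)))
R(9, w(-4, -2))**2 = (2*9*(1 + 9)/(4 + (-1/4*(-4))**2 + 5*(-1/4*(-4))))**2 = (2*9*10/(4 + 1**2 + 5*1))**2 = (2*9*10/(4 + 1 + 5))**2 = (2*9*10/10)**2 = (2*9*(1/10)*10)**2 = 18**2 = 324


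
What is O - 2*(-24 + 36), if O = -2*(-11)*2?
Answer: 20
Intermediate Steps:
O = 44 (O = 22*2 = 44)
O - 2*(-24 + 36) = 44 - 2*(-24 + 36) = 44 - 2*12 = 44 - 1*24 = 44 - 24 = 20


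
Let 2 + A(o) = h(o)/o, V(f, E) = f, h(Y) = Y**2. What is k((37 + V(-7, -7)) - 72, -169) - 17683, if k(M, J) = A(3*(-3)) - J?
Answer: -17525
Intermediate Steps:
A(o) = -2 + o (A(o) = -2 + o**2/o = -2 + o)
k(M, J) = -11 - J (k(M, J) = (-2 + 3*(-3)) - J = (-2 - 9) - J = -11 - J)
k((37 + V(-7, -7)) - 72, -169) - 17683 = (-11 - 1*(-169)) - 17683 = (-11 + 169) - 17683 = 158 - 17683 = -17525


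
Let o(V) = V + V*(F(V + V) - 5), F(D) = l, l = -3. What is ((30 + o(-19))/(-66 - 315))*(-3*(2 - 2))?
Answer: 0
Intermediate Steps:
F(D) = -3
o(V) = -7*V (o(V) = V + V*(-3 - 5) = V + V*(-8) = V - 8*V = -7*V)
((30 + o(-19))/(-66 - 315))*(-3*(2 - 2)) = ((30 - 7*(-19))/(-66 - 315))*(-3*(2 - 2)) = ((30 + 133)/(-381))*(-3*0) = (163*(-1/381))*0 = -163/381*0 = 0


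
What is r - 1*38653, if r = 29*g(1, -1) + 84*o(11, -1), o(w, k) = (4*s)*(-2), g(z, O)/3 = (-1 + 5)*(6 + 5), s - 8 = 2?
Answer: -41545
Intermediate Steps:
s = 10 (s = 8 + 2 = 10)
g(z, O) = 132 (g(z, O) = 3*((-1 + 5)*(6 + 5)) = 3*(4*11) = 3*44 = 132)
o(w, k) = -80 (o(w, k) = (4*10)*(-2) = 40*(-2) = -80)
r = -2892 (r = 29*132 + 84*(-80) = 3828 - 6720 = -2892)
r - 1*38653 = -2892 - 1*38653 = -2892 - 38653 = -41545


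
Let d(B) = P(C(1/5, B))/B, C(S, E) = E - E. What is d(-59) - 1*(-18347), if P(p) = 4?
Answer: 1082469/59 ≈ 18347.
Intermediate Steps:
C(S, E) = 0
d(B) = 4/B
d(-59) - 1*(-18347) = 4/(-59) - 1*(-18347) = 4*(-1/59) + 18347 = -4/59 + 18347 = 1082469/59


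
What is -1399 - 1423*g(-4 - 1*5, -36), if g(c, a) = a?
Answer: 49829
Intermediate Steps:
-1399 - 1423*g(-4 - 1*5, -36) = -1399 - 1423*(-36) = -1399 + 51228 = 49829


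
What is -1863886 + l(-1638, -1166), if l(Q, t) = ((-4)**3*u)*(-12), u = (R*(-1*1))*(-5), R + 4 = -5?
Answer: -1898446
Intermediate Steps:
R = -9 (R = -4 - 5 = -9)
u = -45 (u = -(-9)*(-5) = -9*(-1)*(-5) = 9*(-5) = -45)
l(Q, t) = -34560 (l(Q, t) = ((-4)**3*(-45))*(-12) = -64*(-45)*(-12) = 2880*(-12) = -34560)
-1863886 + l(-1638, -1166) = -1863886 - 34560 = -1898446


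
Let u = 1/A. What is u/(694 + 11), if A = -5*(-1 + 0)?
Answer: 1/3525 ≈ 0.00028369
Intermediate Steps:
A = 5 (A = -5*(-1) = 5)
u = ⅕ (u = 1/5 = ⅕ ≈ 0.20000)
u/(694 + 11) = 1/(5*(694 + 11)) = (⅕)/705 = (⅕)*(1/705) = 1/3525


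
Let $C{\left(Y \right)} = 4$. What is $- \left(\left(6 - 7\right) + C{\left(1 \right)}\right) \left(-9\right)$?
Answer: $27$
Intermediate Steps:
$- \left(\left(6 - 7\right) + C{\left(1 \right)}\right) \left(-9\right) = - \left(\left(6 - 7\right) + 4\right) \left(-9\right) = - \left(-1 + 4\right) \left(-9\right) = - 3 \left(-9\right) = \left(-1\right) \left(-27\right) = 27$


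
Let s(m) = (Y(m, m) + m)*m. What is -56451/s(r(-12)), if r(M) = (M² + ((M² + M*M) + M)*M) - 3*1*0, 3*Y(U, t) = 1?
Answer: -18817/3345056 ≈ -0.0056253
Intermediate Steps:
Y(U, t) = ⅓ (Y(U, t) = (⅓)*1 = ⅓)
r(M) = M² + M*(M + 2*M²) (r(M) = (M² + ((M² + M²) + M)*M) - 3*0 = (M² + (2*M² + M)*M) + 0 = (M² + (M + 2*M²)*M) + 0 = (M² + M*(M + 2*M²)) + 0 = M² + M*(M + 2*M²))
s(m) = m*(⅓ + m) (s(m) = (⅓ + m)*m = m*(⅓ + m))
-56451/s(r(-12)) = -56451*1/(288*(1 - 12)*(⅓ + 2*(-12)²*(1 - 12))) = -56451*(-1/(3168*(⅓ + 2*144*(-11)))) = -56451*(-1/(3168*(⅓ - 3168))) = -56451/((-3168*(-9503/3))) = -56451/10035168 = -56451*1/10035168 = -18817/3345056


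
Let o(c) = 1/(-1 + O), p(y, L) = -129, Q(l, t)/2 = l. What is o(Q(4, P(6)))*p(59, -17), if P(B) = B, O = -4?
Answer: 129/5 ≈ 25.800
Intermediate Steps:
Q(l, t) = 2*l
o(c) = -⅕ (o(c) = 1/(-1 - 4) = 1/(-5) = -⅕)
o(Q(4, P(6)))*p(59, -17) = -⅕*(-129) = 129/5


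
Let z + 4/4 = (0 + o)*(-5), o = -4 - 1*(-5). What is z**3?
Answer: -216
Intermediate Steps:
o = 1 (o = -4 + 5 = 1)
z = -6 (z = -1 + (0 + 1)*(-5) = -1 + 1*(-5) = -1 - 5 = -6)
z**3 = (-6)**3 = -216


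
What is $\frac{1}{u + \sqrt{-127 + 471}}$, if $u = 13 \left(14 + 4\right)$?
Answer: $\frac{117}{27206} - \frac{\sqrt{86}}{27206} \approx 0.0039597$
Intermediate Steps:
$u = 234$ ($u = 13 \cdot 18 = 234$)
$\frac{1}{u + \sqrt{-127 + 471}} = \frac{1}{234 + \sqrt{-127 + 471}} = \frac{1}{234 + \sqrt{344}} = \frac{1}{234 + 2 \sqrt{86}}$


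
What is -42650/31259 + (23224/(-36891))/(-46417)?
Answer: -73031835220534/53526959669673 ≈ -1.3644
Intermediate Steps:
-42650/31259 + (23224/(-36891))/(-46417) = -42650*1/31259 + (23224*(-1/36891))*(-1/46417) = -42650/31259 - 23224/36891*(-1/46417) = -42650/31259 + 23224/1712369547 = -73031835220534/53526959669673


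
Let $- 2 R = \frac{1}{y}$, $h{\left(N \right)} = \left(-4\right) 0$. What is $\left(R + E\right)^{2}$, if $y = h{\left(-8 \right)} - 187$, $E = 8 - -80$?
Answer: $\frac{1083265569}{139876} \approx 7744.5$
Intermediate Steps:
$E = 88$ ($E = 8 + 80 = 88$)
$h{\left(N \right)} = 0$
$y = -187$ ($y = 0 - 187 = -187$)
$R = \frac{1}{374}$ ($R = - \frac{1}{2 \left(-187\right)} = \left(- \frac{1}{2}\right) \left(- \frac{1}{187}\right) = \frac{1}{374} \approx 0.0026738$)
$\left(R + E\right)^{2} = \left(\frac{1}{374} + 88\right)^{2} = \left(\frac{32913}{374}\right)^{2} = \frac{1083265569}{139876}$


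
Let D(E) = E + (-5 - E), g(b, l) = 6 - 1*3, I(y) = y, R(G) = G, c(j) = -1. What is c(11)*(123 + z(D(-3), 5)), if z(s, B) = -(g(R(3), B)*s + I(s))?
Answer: -143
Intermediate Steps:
g(b, l) = 3 (g(b, l) = 6 - 3 = 3)
D(E) = -5
z(s, B) = -4*s (z(s, B) = -(3*s + s) = -4*s)
c(11)*(123 + z(D(-3), 5)) = -(123 - 4*(-5)) = -(123 + 20) = -1*143 = -143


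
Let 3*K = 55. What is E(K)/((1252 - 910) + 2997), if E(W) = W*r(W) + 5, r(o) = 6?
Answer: 115/3339 ≈ 0.034441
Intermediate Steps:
K = 55/3 (K = (⅓)*55 = 55/3 ≈ 18.333)
E(W) = 5 + 6*W (E(W) = W*6 + 5 = 6*W + 5 = 5 + 6*W)
E(K)/((1252 - 910) + 2997) = (5 + 6*(55/3))/((1252 - 910) + 2997) = (5 + 110)/(342 + 2997) = 115/3339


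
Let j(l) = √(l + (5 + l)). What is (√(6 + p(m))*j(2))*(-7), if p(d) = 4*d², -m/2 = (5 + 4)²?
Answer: -21*√104982 ≈ -6804.2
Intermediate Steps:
m = -162 (m = -2*(5 + 4)² = -2*9² = -2*81 = -162)
j(l) = √(5 + 2*l)
(√(6 + p(m))*j(2))*(-7) = (√(6 + 4*(-162)²)*√(5 + 2*2))*(-7) = (√(6 + 4*26244)*√(5 + 4))*(-7) = (√(6 + 104976)*√9)*(-7) = (√104982*3)*(-7) = (3*√104982)*(-7) = -21*√104982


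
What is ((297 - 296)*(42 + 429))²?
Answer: 221841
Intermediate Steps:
((297 - 296)*(42 + 429))² = (1*471)² = 471² = 221841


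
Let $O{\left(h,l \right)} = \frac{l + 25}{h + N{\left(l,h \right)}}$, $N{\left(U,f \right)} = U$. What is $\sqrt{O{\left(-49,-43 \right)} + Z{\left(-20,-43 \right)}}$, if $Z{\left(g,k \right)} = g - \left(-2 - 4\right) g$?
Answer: $\frac{i \sqrt{295826}}{46} \approx 11.824 i$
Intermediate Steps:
$O{\left(h,l \right)} = \frac{25 + l}{h + l}$ ($O{\left(h,l \right)} = \frac{l + 25}{h + l} = \frac{25 + l}{h + l}$)
$Z{\left(g,k \right)} = 7 g$ ($Z{\left(g,k \right)} = g - - 6 g = g + 6 g = 7 g$)
$\sqrt{O{\left(-49,-43 \right)} + Z{\left(-20,-43 \right)}} = \sqrt{\frac{25 - 43}{-49 - 43} + 7 \left(-20\right)} = \sqrt{\frac{1}{-92} \left(-18\right) - 140} = \sqrt{\left(- \frac{1}{92}\right) \left(-18\right) - 140} = \sqrt{\frac{9}{46} - 140} = \sqrt{- \frac{6431}{46}} = \frac{i \sqrt{295826}}{46}$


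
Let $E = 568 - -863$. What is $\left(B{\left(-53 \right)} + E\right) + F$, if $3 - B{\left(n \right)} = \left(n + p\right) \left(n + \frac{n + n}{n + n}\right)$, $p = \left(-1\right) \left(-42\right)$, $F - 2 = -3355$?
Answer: $-2491$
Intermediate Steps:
$F = -3353$ ($F = 2 - 3355 = -3353$)
$p = 42$
$E = 1431$ ($E = 568 + 863 = 1431$)
$B{\left(n \right)} = 3 - \left(1 + n\right) \left(42 + n\right)$ ($B{\left(n \right)} = 3 - \left(n + 42\right) \left(n + \frac{n + n}{n + n}\right) = 3 - \left(42 + n\right) \left(n + \frac{2 n}{2 n}\right) = 3 - \left(42 + n\right) \left(n + 2 n \frac{1}{2 n}\right) = 3 - \left(42 + n\right) \left(n + 1\right) = 3 - \left(42 + n\right) \left(1 + n\right) = 3 - \left(1 + n\right) \left(42 + n\right)$)
$\left(B{\left(-53 \right)} + E\right) + F = \left(\left(-39 - \left(-53\right)^{2} - -2279\right) + 1431\right) - 3353 = \left(\left(-39 - 2809 + 2279\right) + 1431\right) - 3353 = \left(-569 + 1431\right) - 3353 = 862 - 3353 = -2491$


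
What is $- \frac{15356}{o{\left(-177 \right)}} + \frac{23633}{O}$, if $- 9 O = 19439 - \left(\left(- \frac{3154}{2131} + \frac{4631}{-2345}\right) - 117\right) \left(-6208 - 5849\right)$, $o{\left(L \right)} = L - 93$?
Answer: $\frac{55121111653909811}{966655239966495} \approx 57.023$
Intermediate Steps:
$o{\left(L \right)} = -93 + L$ ($o{\left(L \right)} = L - 93 = -93 + L$)
$O = \frac{7160409184937}{44974755}$ ($O = - \frac{19439 - \left(\left(- \frac{3154}{2131} + \frac{4631}{-2345}\right) - 117\right) \left(-6208 - 5849\right)}{9} = - \frac{19439 - \left(\left(\left(-3154\right) \frac{1}{2131} + 4631 \left(- \frac{1}{2345}\right)\right) - 117\right) \left(-12057\right)}{9} = - \frac{19439 - \left(\left(- \frac{3154}{2131} - \frac{4631}{2345}\right) - 117\right) \left(-12057\right)}{9} = - \frac{19439 - \left(- \frac{17264791}{4997195} - 117\right) \left(-12057\right)}{9} = - \frac{19439 - \left(- \frac{601936606}{4997195}\right) \left(-12057\right)}{9} = - \frac{19439 - \frac{7257549658542}{4997195}}{9} = \left(- \frac{1}{9}\right) \left(- \frac{7160409184937}{4997195}\right) = \frac{7160409184937}{44974755} \approx 1.5921 \cdot 10^{5}$)
$- \frac{15356}{o{\left(-177 \right)}} + \frac{23633}{O} = - \frac{15356}{-93 - 177} + \frac{23633}{\frac{7160409184937}{44974755}} = - \frac{15356}{-270} + 23633 \cdot \frac{44974755}{7160409184937} = \left(-15356\right) \left(- \frac{1}{270}\right) + \frac{1062888384915}{7160409184937} = \frac{7678}{135} + \frac{1062888384915}{7160409184937} = \frac{55121111653909811}{966655239966495}$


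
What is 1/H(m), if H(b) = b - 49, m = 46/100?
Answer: -50/2427 ≈ -0.020602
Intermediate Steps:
m = 23/50 (m = 46*(1/100) = 23/50 ≈ 0.46000)
H(b) = -49 + b
1/H(m) = 1/(-49 + 23/50) = 1/(-2427/50) = -50/2427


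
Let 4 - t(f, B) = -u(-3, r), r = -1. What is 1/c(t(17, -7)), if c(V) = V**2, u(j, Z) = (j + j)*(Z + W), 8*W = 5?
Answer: 16/625 ≈ 0.025600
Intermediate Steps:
W = 5/8 (W = (1/8)*5 = 5/8 ≈ 0.62500)
u(j, Z) = 2*j*(5/8 + Z) (u(j, Z) = (j + j)*(Z + 5/8) = (2*j)*(5/8 + Z) = 2*j*(5/8 + Z))
t(f, B) = 25/4 (t(f, B) = 4 - (-1)*(1/4)*(-3)*(5 + 8*(-1)) = 4 - (-1)*(1/4)*(-3)*(5 - 8) = 4 - (-1)*(1/4)*(-3)*(-3) = 4 - (-1)*9/4 = 4 - 1*(-9/4) = 4 + 9/4 = 25/4)
1/c(t(17, -7)) = 1/((25/4)**2) = 1/(625/16) = 16/625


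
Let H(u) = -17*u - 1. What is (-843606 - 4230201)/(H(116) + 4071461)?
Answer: -1691269/1356496 ≈ -1.2468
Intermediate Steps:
H(u) = -1 - 17*u
(-843606 - 4230201)/(H(116) + 4071461) = (-843606 - 4230201)/((-1 - 17*116) + 4071461) = -5073807/((-1 - 1972) + 4071461) = -5073807/(-1973 + 4071461) = -5073807/4069488 = -5073807*1/4069488 = -1691269/1356496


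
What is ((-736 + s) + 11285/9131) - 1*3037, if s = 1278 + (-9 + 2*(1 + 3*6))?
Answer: -22505761/9131 ≈ -2464.8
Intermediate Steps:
s = 1307 (s = 1278 + (-9 + 2*(1 + 18)) = 1278 + (-9 + 2*19) = 1278 + (-9 + 38) = 1278 + 29 = 1307)
((-736 + s) + 11285/9131) - 1*3037 = ((-736 + 1307) + 11285/9131) - 1*3037 = (571 + 11285*(1/9131)) - 3037 = (571 + 11285/9131) - 3037 = 5225086/9131 - 3037 = -22505761/9131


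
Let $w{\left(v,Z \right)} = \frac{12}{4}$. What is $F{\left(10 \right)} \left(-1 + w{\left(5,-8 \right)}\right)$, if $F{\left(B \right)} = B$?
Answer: $20$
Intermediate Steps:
$w{\left(v,Z \right)} = 3$ ($w{\left(v,Z \right)} = 12 \cdot \frac{1}{4} = 3$)
$F{\left(10 \right)} \left(-1 + w{\left(5,-8 \right)}\right) = 10 \left(-1 + 3\right) = 10 \cdot 2 = 20$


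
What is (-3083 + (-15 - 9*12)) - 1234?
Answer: -4440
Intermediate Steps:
(-3083 + (-15 - 9*12)) - 1234 = (-3083 + (-15 - 108)) - 1234 = (-3083 - 123) - 1234 = -3206 - 1234 = -4440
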